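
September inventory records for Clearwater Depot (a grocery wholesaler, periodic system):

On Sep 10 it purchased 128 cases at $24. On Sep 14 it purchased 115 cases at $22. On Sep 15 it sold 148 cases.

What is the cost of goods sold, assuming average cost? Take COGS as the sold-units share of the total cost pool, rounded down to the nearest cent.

Sep 15, sell 148: 148/243 × $5,602.00 → $3,411.91
Ending inventory (cost pool remaining) = $2,190.09
Check: goods available $5,602.00 = COGS $3,411.91 + ending $2,190.09

COGS = $3,411.91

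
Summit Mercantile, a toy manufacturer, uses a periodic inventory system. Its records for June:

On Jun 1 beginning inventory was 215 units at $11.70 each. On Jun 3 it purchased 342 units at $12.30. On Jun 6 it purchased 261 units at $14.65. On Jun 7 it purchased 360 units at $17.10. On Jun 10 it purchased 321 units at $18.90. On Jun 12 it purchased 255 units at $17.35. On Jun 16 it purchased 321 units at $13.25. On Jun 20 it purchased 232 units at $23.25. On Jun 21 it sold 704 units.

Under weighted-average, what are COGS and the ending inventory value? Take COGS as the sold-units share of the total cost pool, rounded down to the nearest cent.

Jun 21, sell 704: 704/2307 × $36,840.15 → $11,242.07
Ending inventory (cost pool remaining) = $25,598.08
Check: goods available $36,840.15 = COGS $11,242.07 + ending $25,598.08

COGS = $11,242.07; ending inventory = $25,598.08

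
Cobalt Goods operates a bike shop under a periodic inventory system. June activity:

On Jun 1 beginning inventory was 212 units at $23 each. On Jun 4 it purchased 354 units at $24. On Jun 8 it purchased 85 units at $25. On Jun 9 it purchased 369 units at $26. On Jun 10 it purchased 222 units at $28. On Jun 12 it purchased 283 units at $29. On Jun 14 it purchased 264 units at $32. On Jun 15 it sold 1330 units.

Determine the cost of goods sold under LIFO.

Jun 15, 1330 sold [LIFO — newest first]: 264 @ $32 + 283 @ $29 + 222 @ $28 + 369 @ $26 + 85 @ $25 + 107 @ $24 = $37,158
Ending inventory: 212 @ $23 + 247 @ $24 = $10,804

COGS = $37,158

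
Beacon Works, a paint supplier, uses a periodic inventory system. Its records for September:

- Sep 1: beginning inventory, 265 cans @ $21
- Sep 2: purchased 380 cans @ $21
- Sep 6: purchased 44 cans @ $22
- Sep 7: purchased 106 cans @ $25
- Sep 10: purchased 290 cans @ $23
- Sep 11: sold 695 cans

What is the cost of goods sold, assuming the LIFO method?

COGS = $15,643

Sep 11, 695 sold [LIFO — newest first]: 290 @ $23 + 106 @ $25 + 44 @ $22 + 255 @ $21 = $15,643
Ending inventory: 265 @ $21 + 125 @ $21 = $8,190
Check: goods available $23,833 = COGS $15,643 + ending $8,190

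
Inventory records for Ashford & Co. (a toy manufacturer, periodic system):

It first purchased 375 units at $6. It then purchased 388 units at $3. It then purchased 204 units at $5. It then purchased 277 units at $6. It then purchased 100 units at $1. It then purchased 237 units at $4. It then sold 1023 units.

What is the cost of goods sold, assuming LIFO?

COGS = $4,345

Sale 1 (1023) [LIFO — newest first]: 237 @ $4 + 100 @ $1 + 277 @ $6 + 204 @ $5 + 205 @ $3 = $4,345
Ending inventory: 375 @ $6 + 183 @ $3 = $2,799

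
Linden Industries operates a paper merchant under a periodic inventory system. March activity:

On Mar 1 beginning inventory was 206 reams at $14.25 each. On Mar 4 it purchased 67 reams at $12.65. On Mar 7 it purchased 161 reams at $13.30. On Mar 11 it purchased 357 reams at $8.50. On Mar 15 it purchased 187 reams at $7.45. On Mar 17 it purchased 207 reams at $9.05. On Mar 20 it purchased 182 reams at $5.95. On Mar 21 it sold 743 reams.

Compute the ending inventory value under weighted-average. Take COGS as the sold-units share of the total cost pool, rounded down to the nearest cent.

Mar 21, sell 743: 743/1367 × $13,308.25 → $7,233.37
Ending inventory (cost pool remaining) = $6,074.88

Ending inventory = $6,074.88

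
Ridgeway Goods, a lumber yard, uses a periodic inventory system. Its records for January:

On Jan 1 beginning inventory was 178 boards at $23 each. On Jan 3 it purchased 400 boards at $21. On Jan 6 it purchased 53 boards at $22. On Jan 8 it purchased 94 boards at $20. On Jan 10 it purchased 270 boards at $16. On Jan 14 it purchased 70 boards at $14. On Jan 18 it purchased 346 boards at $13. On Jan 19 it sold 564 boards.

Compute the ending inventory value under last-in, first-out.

Jan 19, 564 sold [LIFO — newest first]: 346 @ $13 + 70 @ $14 + 148 @ $16 = $7,846
Ending inventory: 178 @ $23 + 400 @ $21 + 53 @ $22 + 94 @ $20 + 122 @ $16 = $17,492

Ending inventory = $17,492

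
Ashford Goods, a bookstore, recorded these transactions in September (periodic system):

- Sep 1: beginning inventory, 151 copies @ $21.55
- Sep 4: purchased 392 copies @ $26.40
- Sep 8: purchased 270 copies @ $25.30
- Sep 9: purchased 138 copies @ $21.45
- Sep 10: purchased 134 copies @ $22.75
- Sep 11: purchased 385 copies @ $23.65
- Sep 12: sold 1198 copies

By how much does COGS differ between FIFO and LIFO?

$15.65

FIFO COGS: 151 @ $21.55 + 392 @ $26.40 + 270 @ $25.30 + 138 @ $21.45 + 134 @ $22.75 + 113 @ $23.65 = $29,114.90
LIFO COGS: 385 @ $23.65 + 134 @ $22.75 + 138 @ $21.45 + 270 @ $25.30 + 271 @ $26.40 = $29,099.25
Difference = |$29,114.90 − $29,099.25| = $15.65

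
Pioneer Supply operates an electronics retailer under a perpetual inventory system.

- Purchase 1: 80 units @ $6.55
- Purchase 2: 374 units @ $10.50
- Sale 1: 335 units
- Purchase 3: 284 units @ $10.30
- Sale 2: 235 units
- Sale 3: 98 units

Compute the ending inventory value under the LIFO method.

Ending inventory = $458.50

Sale 1 (335) [LIFO — newest first]: 335 @ $10.50 = $3,517.50
Sale 2 (235) [LIFO — newest first]: 235 @ $10.30 = $2,420.50
Sale 3 (98) [LIFO — newest first]: 49 @ $10.30 + 39 @ $10.50 + 10 @ $6.55 = $979.70
Total COGS = $3,517.50 + $2,420.50 + $979.70 = $6,917.70
Ending inventory: 70 @ $6.55 = $458.50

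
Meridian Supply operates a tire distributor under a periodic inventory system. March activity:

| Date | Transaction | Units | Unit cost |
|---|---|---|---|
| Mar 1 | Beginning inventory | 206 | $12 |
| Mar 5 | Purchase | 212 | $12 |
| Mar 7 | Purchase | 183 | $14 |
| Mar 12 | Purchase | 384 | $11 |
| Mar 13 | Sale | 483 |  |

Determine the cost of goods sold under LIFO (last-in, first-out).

COGS = $5,610

Mar 13, 483 sold [LIFO — newest first]: 384 @ $11 + 99 @ $14 = $5,610
Ending inventory: 206 @ $12 + 212 @ $12 + 84 @ $14 = $6,192
Check: goods available $11,802 = COGS $5,610 + ending $6,192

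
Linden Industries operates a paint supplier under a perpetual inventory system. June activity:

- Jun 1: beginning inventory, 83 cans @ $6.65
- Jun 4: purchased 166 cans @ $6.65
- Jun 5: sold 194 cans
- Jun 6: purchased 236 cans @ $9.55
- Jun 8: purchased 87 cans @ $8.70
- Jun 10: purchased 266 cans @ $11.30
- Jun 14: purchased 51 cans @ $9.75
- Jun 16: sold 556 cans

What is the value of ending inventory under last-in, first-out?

Jun 5, 194 sold [LIFO — newest first]: 166 @ $6.65 + 28 @ $6.65 = $1,290.10
Jun 16, 556 sold [LIFO — newest first]: 51 @ $9.75 + 266 @ $11.30 + 87 @ $8.70 + 152 @ $9.55 = $5,711.55
Total COGS = $1,290.10 + $5,711.55 = $7,001.65
Ending inventory: 55 @ $6.65 + 84 @ $9.55 = $1,167.95

Ending inventory = $1,167.95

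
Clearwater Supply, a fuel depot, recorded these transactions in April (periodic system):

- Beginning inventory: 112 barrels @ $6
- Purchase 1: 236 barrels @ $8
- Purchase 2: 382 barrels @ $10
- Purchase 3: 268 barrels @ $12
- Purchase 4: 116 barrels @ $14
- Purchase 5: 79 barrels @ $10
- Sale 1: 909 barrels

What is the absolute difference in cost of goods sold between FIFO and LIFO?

$1,434

FIFO COGS: 112 @ $6 + 236 @ $8 + 382 @ $10 + 179 @ $12 = $8,528
LIFO COGS: 79 @ $10 + 116 @ $14 + 268 @ $12 + 382 @ $10 + 64 @ $8 = $9,962
Difference = |$8,528 − $9,962| = $1,434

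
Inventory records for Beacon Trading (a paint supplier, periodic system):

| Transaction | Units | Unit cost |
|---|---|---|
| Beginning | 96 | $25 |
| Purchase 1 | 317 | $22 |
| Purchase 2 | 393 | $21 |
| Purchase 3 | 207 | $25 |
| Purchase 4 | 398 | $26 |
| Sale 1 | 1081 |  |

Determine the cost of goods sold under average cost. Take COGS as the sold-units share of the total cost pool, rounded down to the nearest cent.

COGS = $25,396.98

Sale 1, sell 1081: 1081/1411 × $33,150.00 → $25,396.98
Ending inventory (cost pool remaining) = $7,753.02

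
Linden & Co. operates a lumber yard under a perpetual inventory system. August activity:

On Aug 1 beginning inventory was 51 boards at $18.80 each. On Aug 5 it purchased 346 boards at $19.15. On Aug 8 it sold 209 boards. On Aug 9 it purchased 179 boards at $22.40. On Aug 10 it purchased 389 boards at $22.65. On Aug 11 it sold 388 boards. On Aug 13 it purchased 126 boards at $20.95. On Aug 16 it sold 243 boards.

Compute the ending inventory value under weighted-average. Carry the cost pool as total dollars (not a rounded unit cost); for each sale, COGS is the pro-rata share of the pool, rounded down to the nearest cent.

After Aug 1: 51 on hand, pool $958.80 (≈ $18.8000 each)
After Aug 5: 397 on hand, pool $7,584.70 (≈ $19.1050 each)
Aug 8, sell 209: 209/397 × $7,584.70 → $3,992.95
After Aug 9: 367 on hand, pool $7,601.35 (≈ $20.7121 each)
After Aug 10: 756 on hand, pool $16,412.20 (≈ $21.7093 each)
Aug 11, sell 388: 388/756 × $16,412.20 → $8,423.19
After Aug 13: 494 on hand, pool $10,628.71 (≈ $21.5156 each)
Aug 16, sell 243: 243/494 × $10,628.71 → $5,228.29
Total COGS = $3,992.95 + $8,423.19 + $5,228.29 = $17,644.43
Ending inventory (cost pool remaining) = $5,400.42

Ending inventory = $5,400.42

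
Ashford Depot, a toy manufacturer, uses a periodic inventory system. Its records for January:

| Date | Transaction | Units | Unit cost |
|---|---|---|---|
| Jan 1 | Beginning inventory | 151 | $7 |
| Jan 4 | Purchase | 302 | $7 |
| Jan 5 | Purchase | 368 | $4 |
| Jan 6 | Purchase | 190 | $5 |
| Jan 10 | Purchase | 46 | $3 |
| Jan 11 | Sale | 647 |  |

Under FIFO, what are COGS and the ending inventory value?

COGS = $3,947; ending inventory = $1,784

Jan 11, 647 sold [FIFO — oldest first]: 151 @ $7 + 302 @ $7 + 194 @ $4 = $3,947
Ending inventory: 174 @ $4 + 190 @ $5 + 46 @ $3 = $1,784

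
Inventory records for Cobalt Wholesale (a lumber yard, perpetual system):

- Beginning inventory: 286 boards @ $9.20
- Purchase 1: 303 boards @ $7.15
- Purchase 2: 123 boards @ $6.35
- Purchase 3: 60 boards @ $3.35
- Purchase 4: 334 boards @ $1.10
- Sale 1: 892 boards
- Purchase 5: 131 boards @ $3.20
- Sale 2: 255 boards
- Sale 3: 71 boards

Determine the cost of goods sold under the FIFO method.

Sale 1 (892) [FIFO — oldest first]: 286 @ $9.20 + 303 @ $7.15 + 123 @ $6.35 + 60 @ $3.35 + 120 @ $1.10 = $5,911.70
Sale 2 (255) [FIFO — oldest first]: 214 @ $1.10 + 41 @ $3.20 = $366.60
Sale 3 (71) [FIFO — oldest first]: 71 @ $3.20 = $227.20
Total COGS = $5,911.70 + $366.60 + $227.20 = $6,505.50
Ending inventory: 19 @ $3.20 = $60.80
Check: goods available $6,566.30 = COGS $6,505.50 + ending $60.80

COGS = $6,505.50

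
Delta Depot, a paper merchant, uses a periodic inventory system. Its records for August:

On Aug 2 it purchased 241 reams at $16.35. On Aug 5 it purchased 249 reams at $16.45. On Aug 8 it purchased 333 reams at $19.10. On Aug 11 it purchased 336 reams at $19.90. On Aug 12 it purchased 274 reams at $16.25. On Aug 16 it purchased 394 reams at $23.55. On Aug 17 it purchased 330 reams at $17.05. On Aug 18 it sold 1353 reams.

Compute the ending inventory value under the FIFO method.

Aug 18, 1353 sold [FIFO — oldest first]: 241 @ $16.35 + 249 @ $16.45 + 333 @ $19.10 + 336 @ $19.90 + 194 @ $16.25 = $24,235.60
Ending inventory: 80 @ $16.25 + 394 @ $23.55 + 330 @ $17.05 = $16,205.20
Check: goods available $40,440.80 = COGS $24,235.60 + ending $16,205.20

Ending inventory = $16,205.20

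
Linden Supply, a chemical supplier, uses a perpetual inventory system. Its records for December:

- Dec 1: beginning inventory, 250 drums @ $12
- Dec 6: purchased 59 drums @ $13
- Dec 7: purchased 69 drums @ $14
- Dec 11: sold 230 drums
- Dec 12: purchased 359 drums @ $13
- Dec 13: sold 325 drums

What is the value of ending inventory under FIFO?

Dec 11, 230 sold [FIFO — oldest first]: 230 @ $12 = $2,760
Dec 13, 325 sold [FIFO — oldest first]: 20 @ $12 + 59 @ $13 + 69 @ $14 + 177 @ $13 = $4,274
Total COGS = $2,760 + $4,274 = $7,034
Ending inventory: 182 @ $13 = $2,366
Check: goods available $9,400 = COGS $7,034 + ending $2,366

Ending inventory = $2,366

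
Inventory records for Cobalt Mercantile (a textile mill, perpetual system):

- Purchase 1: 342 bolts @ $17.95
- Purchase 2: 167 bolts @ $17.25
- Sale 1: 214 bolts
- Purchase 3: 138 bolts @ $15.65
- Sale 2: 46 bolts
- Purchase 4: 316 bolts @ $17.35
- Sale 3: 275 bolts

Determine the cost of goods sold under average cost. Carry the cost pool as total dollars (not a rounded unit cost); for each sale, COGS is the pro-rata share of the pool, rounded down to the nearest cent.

COGS = $9,304.35

After Purchase 1: 342 on hand, pool $6,138.90 (≈ $17.9500 each)
After Purchase 2: 509 on hand, pool $9,019.65 (≈ $17.7203 each)
Sale 1, sell 214: 214/509 × $9,019.65 → $3,792.15
After Purchase 3: 433 on hand, pool $7,387.20 (≈ $17.0605 each)
Sale 2, sell 46: 46/433 × $7,387.20 → $784.78
After Purchase 4: 703 on hand, pool $12,085.02 (≈ $17.1906 each)
Sale 3, sell 275: 275/703 × $12,085.02 → $4,727.42
Total COGS = $3,792.15 + $784.78 + $4,727.42 = $9,304.35
Ending inventory (cost pool remaining) = $7,357.60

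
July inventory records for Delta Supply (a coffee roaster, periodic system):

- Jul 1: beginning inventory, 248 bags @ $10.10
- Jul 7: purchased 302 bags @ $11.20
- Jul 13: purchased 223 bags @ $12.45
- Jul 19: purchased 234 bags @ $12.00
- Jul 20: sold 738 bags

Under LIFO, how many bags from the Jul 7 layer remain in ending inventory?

21

Jul 20, 738 sold [LIFO — newest first]: 234 @ $12.00 + 223 @ $12.45 + 281 @ $11.20 = $8,731.55
Ending inventory: 248 @ $10.10 + 21 @ $11.20 = $2,740.00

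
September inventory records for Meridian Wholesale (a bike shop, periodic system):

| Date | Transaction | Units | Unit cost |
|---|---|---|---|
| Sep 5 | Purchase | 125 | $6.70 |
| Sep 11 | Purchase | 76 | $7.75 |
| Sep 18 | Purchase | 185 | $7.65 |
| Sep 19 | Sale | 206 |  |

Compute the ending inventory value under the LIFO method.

Sep 19, 206 sold [LIFO — newest first]: 185 @ $7.65 + 21 @ $7.75 = $1,578.00
Ending inventory: 125 @ $6.70 + 55 @ $7.75 = $1,263.75

Ending inventory = $1,263.75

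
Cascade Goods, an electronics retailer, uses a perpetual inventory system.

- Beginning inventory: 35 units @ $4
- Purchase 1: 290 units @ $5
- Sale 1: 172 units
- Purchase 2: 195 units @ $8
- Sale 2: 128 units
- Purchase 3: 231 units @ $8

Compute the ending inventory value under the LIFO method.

Ending inventory = $3,114

Sale 1 (172) [LIFO — newest first]: 172 @ $5 = $860
Sale 2 (128) [LIFO — newest first]: 128 @ $8 = $1,024
Total COGS = $860 + $1,024 = $1,884
Ending inventory: 35 @ $4 + 118 @ $5 + 67 @ $8 + 231 @ $8 = $3,114
Check: goods available $4,998 = COGS $1,884 + ending $3,114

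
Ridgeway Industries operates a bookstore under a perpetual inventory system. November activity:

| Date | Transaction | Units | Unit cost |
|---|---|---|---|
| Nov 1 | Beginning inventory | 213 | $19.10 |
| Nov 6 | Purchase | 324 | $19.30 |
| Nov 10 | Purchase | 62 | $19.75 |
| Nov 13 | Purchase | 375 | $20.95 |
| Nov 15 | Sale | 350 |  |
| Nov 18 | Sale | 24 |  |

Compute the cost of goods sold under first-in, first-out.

Nov 15, 350 sold [FIFO — oldest first]: 213 @ $19.10 + 137 @ $19.30 = $6,712.40
Nov 18, 24 sold [FIFO — oldest first]: 24 @ $19.30 = $463.20
Total COGS = $6,712.40 + $463.20 = $7,175.60
Ending inventory: 163 @ $19.30 + 62 @ $19.75 + 375 @ $20.95 = $12,226.65
Check: goods available $19,402.25 = COGS $7,175.60 + ending $12,226.65

COGS = $7,175.60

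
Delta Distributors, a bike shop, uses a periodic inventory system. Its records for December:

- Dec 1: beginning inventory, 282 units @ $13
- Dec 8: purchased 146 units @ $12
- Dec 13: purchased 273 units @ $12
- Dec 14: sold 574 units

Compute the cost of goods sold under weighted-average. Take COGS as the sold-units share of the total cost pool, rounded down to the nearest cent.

Dec 14, sell 574: 574/701 × $8,694.00 → $7,118.91
Ending inventory (cost pool remaining) = $1,575.09
Check: goods available $8,694.00 = COGS $7,118.91 + ending $1,575.09

COGS = $7,118.91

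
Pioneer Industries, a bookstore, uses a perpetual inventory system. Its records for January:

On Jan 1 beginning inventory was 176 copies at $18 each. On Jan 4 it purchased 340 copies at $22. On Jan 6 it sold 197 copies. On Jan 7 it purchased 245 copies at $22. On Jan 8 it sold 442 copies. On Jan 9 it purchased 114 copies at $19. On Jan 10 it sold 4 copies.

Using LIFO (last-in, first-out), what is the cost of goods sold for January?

Jan 6, 197 sold [LIFO — newest first]: 197 @ $22 = $4,334
Jan 8, 442 sold [LIFO — newest first]: 245 @ $22 + 143 @ $22 + 54 @ $18 = $9,508
Jan 10, 4 sold [LIFO — newest first]: 4 @ $19 = $76
Total COGS = $4,334 + $9,508 + $76 = $13,918
Ending inventory: 122 @ $18 + 110 @ $19 = $4,286

COGS = $13,918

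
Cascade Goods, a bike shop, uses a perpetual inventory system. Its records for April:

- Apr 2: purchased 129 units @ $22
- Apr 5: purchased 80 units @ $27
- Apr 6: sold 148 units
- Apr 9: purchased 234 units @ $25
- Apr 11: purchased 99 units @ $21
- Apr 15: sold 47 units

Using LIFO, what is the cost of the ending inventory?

Apr 6, 148 sold [LIFO — newest first]: 80 @ $27 + 68 @ $22 = $3,656
Apr 15, 47 sold [LIFO — newest first]: 47 @ $21 = $987
Total COGS = $3,656 + $987 = $4,643
Ending inventory: 61 @ $22 + 234 @ $25 + 52 @ $21 = $8,284
Check: goods available $12,927 = COGS $4,643 + ending $8,284

Ending inventory = $8,284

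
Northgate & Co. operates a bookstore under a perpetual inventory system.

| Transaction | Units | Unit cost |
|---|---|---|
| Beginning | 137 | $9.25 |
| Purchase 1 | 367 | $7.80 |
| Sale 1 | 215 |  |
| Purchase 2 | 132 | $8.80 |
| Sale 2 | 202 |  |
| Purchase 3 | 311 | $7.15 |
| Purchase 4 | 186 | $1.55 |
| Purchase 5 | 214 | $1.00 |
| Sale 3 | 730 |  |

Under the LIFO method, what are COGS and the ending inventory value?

COGS = $6,258.75; ending inventory = $1,758.65

Sale 1 (215) [LIFO — newest first]: 215 @ $7.80 = $1,677.00
Sale 2 (202) [LIFO — newest first]: 132 @ $8.80 + 70 @ $7.80 = $1,707.60
Sale 3 (730) [LIFO — newest first]: 214 @ $1.00 + 186 @ $1.55 + 311 @ $7.15 + 19 @ $7.80 = $2,874.15
Total COGS = $1,677.00 + $1,707.60 + $2,874.15 = $6,258.75
Ending inventory: 137 @ $9.25 + 63 @ $7.80 = $1,758.65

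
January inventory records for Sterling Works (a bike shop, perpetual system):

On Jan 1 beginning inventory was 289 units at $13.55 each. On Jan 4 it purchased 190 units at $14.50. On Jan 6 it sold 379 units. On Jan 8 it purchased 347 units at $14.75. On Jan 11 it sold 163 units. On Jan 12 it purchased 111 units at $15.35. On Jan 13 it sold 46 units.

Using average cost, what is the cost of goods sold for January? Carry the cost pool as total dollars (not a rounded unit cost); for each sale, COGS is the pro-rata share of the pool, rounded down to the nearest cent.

COGS = $8,332.65

After Jan 1: 289 on hand, pool $3,915.95 (≈ $13.5500 each)
After Jan 4: 479 on hand, pool $6,670.95 (≈ $13.9268 each)
Jan 6, sell 379: 379/479 × $6,670.95 → $5,278.26
After Jan 8: 447 on hand, pool $6,510.94 (≈ $14.5659 each)
Jan 11, sell 163: 163/447 × $6,510.94 → $2,374.23
After Jan 12: 395 on hand, pool $5,840.56 (≈ $14.7862 each)
Jan 13, sell 46: 46/395 × $5,840.56 → $680.16
Total COGS = $5,278.26 + $2,374.23 + $680.16 = $8,332.65
Ending inventory (cost pool remaining) = $5,160.40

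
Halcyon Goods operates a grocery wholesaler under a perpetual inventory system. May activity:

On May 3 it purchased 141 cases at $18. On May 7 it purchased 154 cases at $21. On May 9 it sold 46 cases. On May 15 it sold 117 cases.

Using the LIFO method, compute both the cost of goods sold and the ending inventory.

May 9, 46 sold [LIFO — newest first]: 46 @ $21 = $966
May 15, 117 sold [LIFO — newest first]: 108 @ $21 + 9 @ $18 = $2,430
Total COGS = $966 + $2,430 = $3,396
Ending inventory: 132 @ $18 = $2,376
Check: goods available $5,772 = COGS $3,396 + ending $2,376

COGS = $3,396; ending inventory = $2,376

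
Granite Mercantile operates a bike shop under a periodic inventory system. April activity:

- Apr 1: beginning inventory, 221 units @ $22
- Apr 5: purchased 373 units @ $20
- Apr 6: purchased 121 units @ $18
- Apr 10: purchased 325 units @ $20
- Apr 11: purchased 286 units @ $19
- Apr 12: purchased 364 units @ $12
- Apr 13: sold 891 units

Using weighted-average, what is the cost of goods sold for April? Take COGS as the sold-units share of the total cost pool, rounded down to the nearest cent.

Apr 13, sell 891: 891/1690 × $30,802.00 → $16,239.39
Ending inventory (cost pool remaining) = $14,562.61
Check: goods available $30,802.00 = COGS $16,239.39 + ending $14,562.61

COGS = $16,239.39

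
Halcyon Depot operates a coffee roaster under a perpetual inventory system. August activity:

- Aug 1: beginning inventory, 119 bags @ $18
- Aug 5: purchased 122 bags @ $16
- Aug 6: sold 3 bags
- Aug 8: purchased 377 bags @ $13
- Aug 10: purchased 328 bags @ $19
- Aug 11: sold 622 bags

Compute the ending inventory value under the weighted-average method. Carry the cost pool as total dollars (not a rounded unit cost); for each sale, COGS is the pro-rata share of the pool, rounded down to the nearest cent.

After Aug 1: 119 on hand, pool $2,142.00 (≈ $18.0000 each)
After Aug 5: 241 on hand, pool $4,094.00 (≈ $16.9876 each)
Aug 6, sell 3: 3/241 × $4,094.00 → $50.96
After Aug 8: 615 on hand, pool $8,944.04 (≈ $14.5432 each)
After Aug 10: 943 on hand, pool $15,176.04 (≈ $16.0934 each)
Aug 11, sell 622: 622/943 × $15,176.04 → $10,010.07
Total COGS = $50.96 + $10,010.07 = $10,061.03
Ending inventory (cost pool remaining) = $5,165.97

Ending inventory = $5,165.97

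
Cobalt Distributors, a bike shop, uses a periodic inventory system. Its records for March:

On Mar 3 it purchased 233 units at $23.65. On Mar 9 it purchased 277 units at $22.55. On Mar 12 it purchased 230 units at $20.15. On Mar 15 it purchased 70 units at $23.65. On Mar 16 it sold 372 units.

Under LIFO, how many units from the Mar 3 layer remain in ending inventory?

Mar 16, 372 sold [LIFO — newest first]: 70 @ $23.65 + 230 @ $20.15 + 72 @ $22.55 = $7,913.60
Ending inventory: 233 @ $23.65 + 205 @ $22.55 = $10,133.20

233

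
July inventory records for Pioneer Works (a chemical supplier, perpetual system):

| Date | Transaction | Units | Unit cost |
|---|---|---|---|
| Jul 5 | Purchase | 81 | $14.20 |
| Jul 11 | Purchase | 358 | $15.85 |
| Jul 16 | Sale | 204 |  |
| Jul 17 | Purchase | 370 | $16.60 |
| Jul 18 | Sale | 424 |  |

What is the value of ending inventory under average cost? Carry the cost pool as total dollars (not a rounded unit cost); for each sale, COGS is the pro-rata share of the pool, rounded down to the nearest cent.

Ending inventory = $2,930.47

After Jul 5: 81 on hand, pool $1,150.20 (≈ $14.2000 each)
After Jul 11: 439 on hand, pool $6,824.50 (≈ $15.5456 each)
Jul 16, sell 204: 204/439 × $6,824.50 → $3,171.29
After Jul 17: 605 on hand, pool $9,795.21 (≈ $16.1904 each)
Jul 18, sell 424: 424/605 × $9,795.21 → $6,864.74
Total COGS = $3,171.29 + $6,864.74 = $10,036.03
Ending inventory (cost pool remaining) = $2,930.47
Check: goods available $12,966.50 = COGS $10,036.03 + ending $2,930.47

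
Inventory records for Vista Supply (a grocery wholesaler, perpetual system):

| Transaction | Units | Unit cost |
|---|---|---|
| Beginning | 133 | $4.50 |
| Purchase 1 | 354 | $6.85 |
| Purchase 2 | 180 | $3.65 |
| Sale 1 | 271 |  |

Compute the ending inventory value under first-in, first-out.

Ending inventory = $2,136.60

Sale 1 (271) [FIFO — oldest first]: 133 @ $4.50 + 138 @ $6.85 = $1,543.80
Ending inventory: 216 @ $6.85 + 180 @ $3.65 = $2,136.60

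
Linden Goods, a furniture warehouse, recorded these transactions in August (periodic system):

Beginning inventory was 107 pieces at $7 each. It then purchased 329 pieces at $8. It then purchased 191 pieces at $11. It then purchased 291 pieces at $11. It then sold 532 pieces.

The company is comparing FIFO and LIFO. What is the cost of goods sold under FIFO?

COGS = $4,437

FIFO COGS: 107 @ $7 + 329 @ $8 + 96 @ $11 = $4,437
LIFO COGS: 291 @ $11 + 191 @ $11 + 50 @ $8 = $5,702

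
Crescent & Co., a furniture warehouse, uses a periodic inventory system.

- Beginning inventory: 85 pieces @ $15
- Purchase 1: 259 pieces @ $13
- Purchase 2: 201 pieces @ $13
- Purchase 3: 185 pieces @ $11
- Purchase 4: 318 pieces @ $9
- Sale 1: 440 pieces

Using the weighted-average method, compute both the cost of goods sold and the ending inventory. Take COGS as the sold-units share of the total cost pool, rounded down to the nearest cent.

COGS = $5,101.98; ending inventory = $7,050.02

Sale 1, sell 440: 440/1048 × $12,152.00 → $5,101.98
Ending inventory (cost pool remaining) = $7,050.02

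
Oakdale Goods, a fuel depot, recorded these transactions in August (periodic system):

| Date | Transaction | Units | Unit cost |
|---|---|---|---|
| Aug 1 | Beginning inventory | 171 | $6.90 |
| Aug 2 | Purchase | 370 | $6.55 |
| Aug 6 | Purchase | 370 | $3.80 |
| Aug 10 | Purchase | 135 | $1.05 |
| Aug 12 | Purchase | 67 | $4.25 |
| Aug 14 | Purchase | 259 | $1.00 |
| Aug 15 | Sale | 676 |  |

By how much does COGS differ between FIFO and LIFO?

$2,613.90

FIFO COGS: 171 @ $6.90 + 370 @ $6.55 + 135 @ $3.80 = $4,116.40
LIFO COGS: 259 @ $1.00 + 67 @ $4.25 + 135 @ $1.05 + 215 @ $3.80 = $1,502.50
Difference = |$4,116.40 − $1,502.50| = $2,613.90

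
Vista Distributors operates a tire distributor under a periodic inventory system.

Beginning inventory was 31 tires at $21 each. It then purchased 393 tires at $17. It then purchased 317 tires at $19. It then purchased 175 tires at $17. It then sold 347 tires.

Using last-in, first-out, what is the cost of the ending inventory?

Sale 1 (347) [LIFO — newest first]: 175 @ $17 + 172 @ $19 = $6,243
Ending inventory: 31 @ $21 + 393 @ $17 + 145 @ $19 = $10,087
Check: goods available $16,330 = COGS $6,243 + ending $10,087

Ending inventory = $10,087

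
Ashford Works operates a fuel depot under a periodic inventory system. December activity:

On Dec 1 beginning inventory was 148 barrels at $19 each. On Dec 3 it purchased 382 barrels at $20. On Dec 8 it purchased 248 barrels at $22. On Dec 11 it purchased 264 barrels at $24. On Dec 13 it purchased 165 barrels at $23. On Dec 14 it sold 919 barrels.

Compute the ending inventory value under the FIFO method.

Ending inventory = $6,747

Dec 14, 919 sold [FIFO — oldest first]: 148 @ $19 + 382 @ $20 + 248 @ $22 + 141 @ $24 = $19,292
Ending inventory: 123 @ $24 + 165 @ $23 = $6,747
Check: goods available $26,039 = COGS $19,292 + ending $6,747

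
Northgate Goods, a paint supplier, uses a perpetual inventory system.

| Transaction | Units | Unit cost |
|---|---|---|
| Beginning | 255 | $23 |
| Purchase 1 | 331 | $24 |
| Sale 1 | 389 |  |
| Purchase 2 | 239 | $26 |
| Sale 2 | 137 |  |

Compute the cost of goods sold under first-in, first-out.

Sale 1 (389) [FIFO — oldest first]: 255 @ $23 + 134 @ $24 = $9,081
Sale 2 (137) [FIFO — oldest first]: 137 @ $24 = $3,288
Total COGS = $9,081 + $3,288 = $12,369
Ending inventory: 60 @ $24 + 239 @ $26 = $7,654

COGS = $12,369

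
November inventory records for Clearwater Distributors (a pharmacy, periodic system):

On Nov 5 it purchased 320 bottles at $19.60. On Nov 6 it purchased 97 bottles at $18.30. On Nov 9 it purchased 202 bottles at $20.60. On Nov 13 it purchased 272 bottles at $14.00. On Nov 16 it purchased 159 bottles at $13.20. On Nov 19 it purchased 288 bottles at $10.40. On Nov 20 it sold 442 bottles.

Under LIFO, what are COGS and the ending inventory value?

Nov 20, 442 sold [LIFO — newest first]: 288 @ $10.40 + 154 @ $13.20 = $5,028.00
Ending inventory: 320 @ $19.60 + 97 @ $18.30 + 202 @ $20.60 + 272 @ $14.00 + 5 @ $13.20 = $16,082.30
Check: goods available $21,110.30 = COGS $5,028.00 + ending $16,082.30

COGS = $5,028.00; ending inventory = $16,082.30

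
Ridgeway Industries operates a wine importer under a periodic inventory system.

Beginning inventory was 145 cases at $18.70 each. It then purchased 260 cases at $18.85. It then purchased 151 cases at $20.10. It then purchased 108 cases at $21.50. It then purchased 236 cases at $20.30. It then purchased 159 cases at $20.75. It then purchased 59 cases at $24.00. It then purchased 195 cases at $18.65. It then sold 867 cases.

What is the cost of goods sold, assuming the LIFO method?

Sale 1 (867) [LIFO — newest first]: 195 @ $18.65 + 59 @ $24.00 + 159 @ $20.75 + 236 @ $20.30 + 108 @ $21.50 + 110 @ $20.10 = $17,675.80
Ending inventory: 145 @ $18.70 + 260 @ $18.85 + 41 @ $20.10 = $8,436.60
Check: goods available $26,112.40 = COGS $17,675.80 + ending $8,436.60

COGS = $17,675.80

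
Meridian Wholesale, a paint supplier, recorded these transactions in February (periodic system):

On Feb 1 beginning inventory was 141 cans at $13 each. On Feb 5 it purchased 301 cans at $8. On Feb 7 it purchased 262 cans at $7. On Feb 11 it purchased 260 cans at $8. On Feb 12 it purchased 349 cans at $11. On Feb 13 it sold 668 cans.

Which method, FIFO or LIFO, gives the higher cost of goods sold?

FIFO COGS: 141 @ $13 + 301 @ $8 + 226 @ $7 = $5,823
LIFO COGS: 349 @ $11 + 260 @ $8 + 59 @ $7 = $6,332

LIFO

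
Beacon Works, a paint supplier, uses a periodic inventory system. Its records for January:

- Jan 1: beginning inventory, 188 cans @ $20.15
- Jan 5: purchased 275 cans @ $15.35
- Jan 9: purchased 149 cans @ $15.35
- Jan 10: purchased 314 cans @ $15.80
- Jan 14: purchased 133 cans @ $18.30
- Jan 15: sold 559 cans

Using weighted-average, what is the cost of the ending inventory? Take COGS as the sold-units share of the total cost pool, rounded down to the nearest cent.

Jan 15, sell 559: 559/1059 × $17,691.70 → $9,338.67
Ending inventory (cost pool remaining) = $8,353.03
Check: goods available $17,691.70 = COGS $9,338.67 + ending $8,353.03

Ending inventory = $8,353.03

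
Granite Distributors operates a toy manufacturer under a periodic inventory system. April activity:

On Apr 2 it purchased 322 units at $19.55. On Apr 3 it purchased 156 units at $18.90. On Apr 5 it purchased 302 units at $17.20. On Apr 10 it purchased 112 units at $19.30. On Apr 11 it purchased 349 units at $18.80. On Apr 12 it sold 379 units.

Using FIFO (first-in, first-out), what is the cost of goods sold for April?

Apr 12, 379 sold [FIFO — oldest first]: 322 @ $19.55 + 57 @ $18.90 = $7,372.40
Ending inventory: 99 @ $18.90 + 302 @ $17.20 + 112 @ $19.30 + 349 @ $18.80 = $15,788.30
Check: goods available $23,160.70 = COGS $7,372.40 + ending $15,788.30

COGS = $7,372.40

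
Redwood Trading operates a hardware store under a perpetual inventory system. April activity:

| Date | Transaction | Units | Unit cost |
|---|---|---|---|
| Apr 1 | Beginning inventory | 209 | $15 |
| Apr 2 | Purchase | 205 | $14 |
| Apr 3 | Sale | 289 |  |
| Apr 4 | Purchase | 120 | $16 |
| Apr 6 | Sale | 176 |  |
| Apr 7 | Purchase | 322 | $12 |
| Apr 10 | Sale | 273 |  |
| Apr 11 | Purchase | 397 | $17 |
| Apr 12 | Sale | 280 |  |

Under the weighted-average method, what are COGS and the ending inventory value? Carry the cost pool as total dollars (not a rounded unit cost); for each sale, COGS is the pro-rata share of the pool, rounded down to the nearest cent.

After Apr 1: 209 on hand, pool $3,135.00 (≈ $15.0000 each)
After Apr 2: 414 on hand, pool $6,005.00 (≈ $14.5048 each)
Apr 3, sell 289: 289/414 × $6,005.00 → $4,191.89
After Apr 4: 245 on hand, pool $3,733.11 (≈ $15.2372 each)
Apr 6, sell 176: 176/245 × $3,733.11 → $2,681.74
After Apr 7: 391 on hand, pool $4,915.37 (≈ $12.5713 each)
Apr 10, sell 273: 273/391 × $4,915.37 → $3,431.95
After Apr 11: 515 on hand, pool $8,232.42 (≈ $15.9853 each)
Apr 12, sell 280: 280/515 × $8,232.42 → $4,475.87
Total COGS = $4,191.89 + $2,681.74 + $3,431.95 + $4,475.87 = $14,781.45
Ending inventory (cost pool remaining) = $3,756.55
Check: goods available $18,538.00 = COGS $14,781.45 + ending $3,756.55

COGS = $14,781.45; ending inventory = $3,756.55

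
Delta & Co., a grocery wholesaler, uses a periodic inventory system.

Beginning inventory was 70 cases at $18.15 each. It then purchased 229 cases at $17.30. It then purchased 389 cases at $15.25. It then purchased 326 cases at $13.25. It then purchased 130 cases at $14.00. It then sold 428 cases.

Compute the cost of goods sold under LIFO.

Sale 1 (428) [LIFO — newest first]: 130 @ $14.00 + 298 @ $13.25 = $5,768.50
Ending inventory: 70 @ $18.15 + 229 @ $17.30 + 389 @ $15.25 + 28 @ $13.25 = $11,535.45

COGS = $5,768.50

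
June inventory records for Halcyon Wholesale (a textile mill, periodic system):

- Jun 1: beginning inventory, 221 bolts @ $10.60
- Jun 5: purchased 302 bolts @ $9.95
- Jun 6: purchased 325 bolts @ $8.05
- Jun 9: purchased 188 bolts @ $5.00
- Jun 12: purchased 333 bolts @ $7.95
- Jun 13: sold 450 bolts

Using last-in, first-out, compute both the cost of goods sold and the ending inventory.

Jun 13, 450 sold [LIFO — newest first]: 333 @ $7.95 + 117 @ $5.00 = $3,232.35
Ending inventory: 221 @ $10.60 + 302 @ $9.95 + 325 @ $8.05 + 71 @ $5.00 = $8,318.75

COGS = $3,232.35; ending inventory = $8,318.75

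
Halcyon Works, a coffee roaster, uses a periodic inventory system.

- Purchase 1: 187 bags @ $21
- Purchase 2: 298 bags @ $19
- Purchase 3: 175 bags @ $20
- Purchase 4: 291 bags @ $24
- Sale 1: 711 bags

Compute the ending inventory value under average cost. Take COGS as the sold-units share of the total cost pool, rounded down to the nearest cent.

Sale 1, sell 711: 711/951 × $20,073.00 → $15,007.25
Ending inventory (cost pool remaining) = $5,065.75

Ending inventory = $5,065.75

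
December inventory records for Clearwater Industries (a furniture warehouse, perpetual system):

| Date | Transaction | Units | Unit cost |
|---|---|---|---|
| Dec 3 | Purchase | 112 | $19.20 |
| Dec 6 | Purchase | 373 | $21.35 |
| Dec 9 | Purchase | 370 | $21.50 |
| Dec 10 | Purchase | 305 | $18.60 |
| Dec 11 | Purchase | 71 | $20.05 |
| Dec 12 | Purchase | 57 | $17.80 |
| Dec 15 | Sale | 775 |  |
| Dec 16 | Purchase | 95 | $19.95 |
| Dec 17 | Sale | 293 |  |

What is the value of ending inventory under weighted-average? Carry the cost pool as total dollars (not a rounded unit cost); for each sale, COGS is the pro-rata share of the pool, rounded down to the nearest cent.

After Dec 3: 112 on hand, pool $2,150.40 (≈ $19.2000 each)
After Dec 6: 485 on hand, pool $10,113.95 (≈ $20.8535 each)
After Dec 9: 855 on hand, pool $18,068.95 (≈ $21.1333 each)
After Dec 10: 1160 on hand, pool $23,741.95 (≈ $20.4672 each)
After Dec 11: 1231 on hand, pool $25,165.50 (≈ $20.4431 each)
After Dec 12: 1288 on hand, pool $26,180.10 (≈ $20.3262 each)
Dec 15, sell 775: 775/1288 × $26,180.10 → $15,752.77
After Dec 16: 608 on hand, pool $12,322.58 (≈ $20.2674 each)
Dec 17, sell 293: 293/608 × $12,322.58 → $5,938.34
Total COGS = $15,752.77 + $5,938.34 = $21,691.11
Ending inventory (cost pool remaining) = $6,384.24
Check: goods available $28,075.35 = COGS $21,691.11 + ending $6,384.24

Ending inventory = $6,384.24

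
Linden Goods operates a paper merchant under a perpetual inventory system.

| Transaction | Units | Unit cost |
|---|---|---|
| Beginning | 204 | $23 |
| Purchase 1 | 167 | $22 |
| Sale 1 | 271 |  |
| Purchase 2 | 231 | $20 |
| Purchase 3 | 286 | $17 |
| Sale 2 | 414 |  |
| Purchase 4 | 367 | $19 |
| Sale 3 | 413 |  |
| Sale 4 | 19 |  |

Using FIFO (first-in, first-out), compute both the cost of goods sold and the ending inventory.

Sale 1 (271) [FIFO — oldest first]: 204 @ $23 + 67 @ $22 = $6,166
Sale 2 (414) [FIFO — oldest first]: 100 @ $22 + 231 @ $20 + 83 @ $17 = $8,231
Sale 3 (413) [FIFO — oldest first]: 203 @ $17 + 210 @ $19 = $7,441
Sale 4 (19) [FIFO — oldest first]: 19 @ $19 = $361
Total COGS = $6,166 + $8,231 + $7,441 + $361 = $22,199
Ending inventory: 138 @ $19 = $2,622

COGS = $22,199; ending inventory = $2,622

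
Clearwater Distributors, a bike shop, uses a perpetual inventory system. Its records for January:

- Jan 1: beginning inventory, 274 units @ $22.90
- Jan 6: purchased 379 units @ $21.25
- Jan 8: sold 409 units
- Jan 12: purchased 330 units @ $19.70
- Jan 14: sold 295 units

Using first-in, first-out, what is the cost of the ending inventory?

Jan 8, 409 sold [FIFO — oldest first]: 274 @ $22.90 + 135 @ $21.25 = $9,143.35
Jan 14, 295 sold [FIFO — oldest first]: 244 @ $21.25 + 51 @ $19.70 = $6,189.70
Total COGS = $9,143.35 + $6,189.70 = $15,333.05
Ending inventory: 279 @ $19.70 = $5,496.30
Check: goods available $20,829.35 = COGS $15,333.05 + ending $5,496.30

Ending inventory = $5,496.30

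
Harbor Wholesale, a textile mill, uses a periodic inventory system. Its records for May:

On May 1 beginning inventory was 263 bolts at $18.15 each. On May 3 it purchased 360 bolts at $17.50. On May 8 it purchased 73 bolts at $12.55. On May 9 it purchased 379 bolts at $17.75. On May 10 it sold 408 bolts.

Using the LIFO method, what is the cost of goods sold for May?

COGS = $7,091.20

May 10, 408 sold [LIFO — newest first]: 379 @ $17.75 + 29 @ $12.55 = $7,091.20
Ending inventory: 263 @ $18.15 + 360 @ $17.50 + 44 @ $12.55 = $11,625.65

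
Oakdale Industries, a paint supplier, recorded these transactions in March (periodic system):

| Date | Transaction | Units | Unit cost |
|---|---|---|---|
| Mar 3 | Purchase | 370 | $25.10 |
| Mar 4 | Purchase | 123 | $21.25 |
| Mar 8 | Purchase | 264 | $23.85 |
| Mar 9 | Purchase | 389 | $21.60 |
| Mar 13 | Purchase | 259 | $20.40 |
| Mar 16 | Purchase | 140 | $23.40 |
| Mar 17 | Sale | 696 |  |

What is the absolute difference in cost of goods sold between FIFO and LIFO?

FIFO COGS: 370 @ $25.10 + 123 @ $21.25 + 203 @ $23.85 = $16,742.30
LIFO COGS: 140 @ $23.40 + 259 @ $20.40 + 297 @ $21.60 = $14,974.80
Difference = |$16,742.30 − $14,974.80| = $1,767.50

$1,767.50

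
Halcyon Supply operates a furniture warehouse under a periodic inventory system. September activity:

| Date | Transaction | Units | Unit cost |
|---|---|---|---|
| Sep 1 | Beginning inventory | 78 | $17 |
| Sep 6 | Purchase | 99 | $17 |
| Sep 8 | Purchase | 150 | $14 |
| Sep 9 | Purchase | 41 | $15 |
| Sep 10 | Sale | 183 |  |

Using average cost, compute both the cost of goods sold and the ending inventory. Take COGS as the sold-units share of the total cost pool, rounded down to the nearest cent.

COGS = $2,846.44; ending inventory = $2,877.56

Sep 10, sell 183: 183/368 × $5,724.00 → $2,846.44
Ending inventory (cost pool remaining) = $2,877.56
Check: goods available $5,724.00 = COGS $2,846.44 + ending $2,877.56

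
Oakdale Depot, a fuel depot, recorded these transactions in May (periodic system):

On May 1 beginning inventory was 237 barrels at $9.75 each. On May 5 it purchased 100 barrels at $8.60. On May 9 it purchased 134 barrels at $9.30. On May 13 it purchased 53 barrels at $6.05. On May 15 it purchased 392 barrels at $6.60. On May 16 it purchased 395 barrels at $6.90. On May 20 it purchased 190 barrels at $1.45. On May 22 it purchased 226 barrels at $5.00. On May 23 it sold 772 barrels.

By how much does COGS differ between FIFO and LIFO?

$2,512.50

FIFO COGS: 237 @ $9.75 + 100 @ $8.60 + 134 @ $9.30 + 53 @ $6.05 + 248 @ $6.60 = $6,374.40
LIFO COGS: 226 @ $5.00 + 190 @ $1.45 + 356 @ $6.90 = $3,861.90
Difference = |$6,374.40 − $3,861.90| = $2,512.50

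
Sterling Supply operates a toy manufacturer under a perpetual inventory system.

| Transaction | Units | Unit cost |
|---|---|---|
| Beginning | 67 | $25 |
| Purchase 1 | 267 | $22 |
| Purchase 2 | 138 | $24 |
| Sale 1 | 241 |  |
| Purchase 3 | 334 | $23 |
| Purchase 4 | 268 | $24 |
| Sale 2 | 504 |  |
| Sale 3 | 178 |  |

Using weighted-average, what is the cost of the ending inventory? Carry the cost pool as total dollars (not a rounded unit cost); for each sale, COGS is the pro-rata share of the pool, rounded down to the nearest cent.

Ending inventory = $3,522.03

After Beginning: 67 on hand, pool $1,675.00 (≈ $25.0000 each)
After Purchase 1: 334 on hand, pool $7,549.00 (≈ $22.6018 each)
After Purchase 2: 472 on hand, pool $10,861.00 (≈ $23.0106 each)
Sale 1, sell 241: 241/472 × $10,861.00 → $5,545.55
After Purchase 3: 565 on hand, pool $12,997.45 (≈ $23.0043 each)
After Purchase 4: 833 on hand, pool $19,429.45 (≈ $23.3247 each)
Sale 2, sell 504: 504/833 × $19,429.45 → $11,755.63
Sale 3, sell 178: 178/329 × $7,673.82 → $4,151.79
Total COGS = $5,545.55 + $11,755.63 + $4,151.79 = $21,452.97
Ending inventory (cost pool remaining) = $3,522.03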